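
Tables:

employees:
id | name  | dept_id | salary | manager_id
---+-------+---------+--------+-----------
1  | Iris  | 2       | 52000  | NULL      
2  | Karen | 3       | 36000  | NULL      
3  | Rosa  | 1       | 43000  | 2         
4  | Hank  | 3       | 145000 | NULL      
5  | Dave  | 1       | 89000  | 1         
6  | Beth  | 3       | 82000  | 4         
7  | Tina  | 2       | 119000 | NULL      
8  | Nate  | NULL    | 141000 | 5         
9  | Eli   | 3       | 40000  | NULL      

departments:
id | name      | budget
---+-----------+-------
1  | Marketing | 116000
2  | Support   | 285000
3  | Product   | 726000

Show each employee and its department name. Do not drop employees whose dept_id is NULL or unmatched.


LEFT JOIN keeps every row from employees (the left table); where dept_id has no match in departments, the department columns become NULL. Walk through each employee:
  - employee 1 (Iris): dept_id=2 -> matches Support
  - employee 2 (Karen): dept_id=3 -> matches Product
  - employee 3 (Rosa): dept_id=1 -> matches Marketing
  - employee 4 (Hank): dept_id=3 -> matches Product
  - employee 5 (Dave): dept_id=1 -> matches Marketing
  - employee 6 (Beth): dept_id=3 -> matches Product
  - employee 7 (Tina): dept_id=2 -> matches Support
  - employee 8 (Nate): dept_id=NULL, no match -> kept with NULL
  - employee 9 (Eli): dept_id=3 -> matches Product
All 9 rows appear; 1 has NULL department.

SQL:
SELECT a.name, b.name AS department
FROM employees a
LEFT JOIN departments b ON a.dept_id = b.id

Result:
name  | department
------+-----------
Iris  | Support   
Karen | Product   
Rosa  | Marketing 
Hank  | Product   
Dave  | Marketing 
Beth  | Product   
Tina  | Support   
Nate  | NULL      
Eli   | Product   


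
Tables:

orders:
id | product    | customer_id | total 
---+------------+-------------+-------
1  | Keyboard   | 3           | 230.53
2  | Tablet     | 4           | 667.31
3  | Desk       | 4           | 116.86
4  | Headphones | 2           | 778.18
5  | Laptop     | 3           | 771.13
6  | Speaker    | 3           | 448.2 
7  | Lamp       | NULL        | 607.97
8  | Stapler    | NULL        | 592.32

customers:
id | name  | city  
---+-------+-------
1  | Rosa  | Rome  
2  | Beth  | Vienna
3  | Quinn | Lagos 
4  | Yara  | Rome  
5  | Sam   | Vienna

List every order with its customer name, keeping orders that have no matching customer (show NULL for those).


LEFT JOIN keeps every row from orders (the left table); where customer_id has no match in customers, the customer columns become NULL. Walk through each order:
  - order 1 (Keyboard): customer_id=3 -> matches Quinn
  - order 2 (Tablet): customer_id=4 -> matches Yara
  - order 3 (Desk): customer_id=4 -> matches Yara
  - order 4 (Headphones): customer_id=2 -> matches Beth
  - order 5 (Laptop): customer_id=3 -> matches Quinn
  - order 6 (Speaker): customer_id=3 -> matches Quinn
  - order 7 (Lamp): customer_id=NULL, no match -> kept with NULL
  - order 8 (Stapler): customer_id=NULL, no match -> kept with NULL
All 8 rows appear; 2 have NULL customer.

SQL:
SELECT a.product, b.name AS customer
FROM orders a
LEFT JOIN customers b ON a.customer_id = b.id

Result:
product    | customer
-----------+---------
Keyboard   | Quinn   
Tablet     | Yara    
Desk       | Yara    
Headphones | Beth    
Laptop     | Quinn   
Speaker    | Quinn   
Lamp       | NULL    
Stapler    | NULL    


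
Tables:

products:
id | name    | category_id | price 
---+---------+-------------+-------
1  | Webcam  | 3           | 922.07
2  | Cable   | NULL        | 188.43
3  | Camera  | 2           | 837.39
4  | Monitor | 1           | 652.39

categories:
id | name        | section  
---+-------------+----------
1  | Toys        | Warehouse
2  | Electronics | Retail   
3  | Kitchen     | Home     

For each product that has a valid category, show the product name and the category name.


INNER JOIN keeps only products rows whose category_id matches an id in categories. Walk through each product:
  - product 1 (Webcam): category_id=3 -> matches Kitchen
  - product 2 (Cable): category_id=NULL, no match -> dropped
  - product 3 (Camera): category_id=2 -> matches Electronics
  - product 4 (Monitor): category_id=1 -> matches Toys
So 1 of 4 rows is dropped.

SQL:
SELECT a.name, b.name AS category
FROM products a
INNER JOIN categories b ON a.category_id = b.id

Result:
name    | category   
--------+------------
Webcam  | Kitchen    
Camera  | Electronics
Monitor | Toys       


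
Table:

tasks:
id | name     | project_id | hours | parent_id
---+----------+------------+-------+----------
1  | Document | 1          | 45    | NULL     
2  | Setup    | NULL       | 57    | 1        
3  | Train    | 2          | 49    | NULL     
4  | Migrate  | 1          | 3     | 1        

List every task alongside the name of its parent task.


This is a self-join: tasks is joined to a second copy of itself, matching each row's parent_id to another row's id. Use LEFT JOIN so rows with parent_id=NULL are kept.
  - task 1 (Document): parent_id=NULL -> NULL
  - task 2 (Setup): parent_id=1 -> Document
  - task 3 (Train): parent_id=NULL -> NULL
  - task 4 (Migrate): parent_id=1 -> Document

SQL:
SELECT a.name AS item, b.name AS parent
FROM tasks a
LEFT JOIN tasks b ON a.parent_id = b.id

Result:
item     | parent  
---------+---------
Document | NULL    
Setup    | Document
Train    | NULL    
Migrate  | Document


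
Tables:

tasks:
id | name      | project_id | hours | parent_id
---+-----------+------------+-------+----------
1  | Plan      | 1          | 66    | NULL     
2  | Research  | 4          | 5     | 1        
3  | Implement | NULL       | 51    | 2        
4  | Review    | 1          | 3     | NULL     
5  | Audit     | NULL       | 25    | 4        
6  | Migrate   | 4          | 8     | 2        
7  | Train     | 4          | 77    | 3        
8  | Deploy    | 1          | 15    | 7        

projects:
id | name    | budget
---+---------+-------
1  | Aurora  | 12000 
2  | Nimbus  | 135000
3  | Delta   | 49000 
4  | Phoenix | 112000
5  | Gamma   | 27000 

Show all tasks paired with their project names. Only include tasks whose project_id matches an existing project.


INNER JOIN keeps only tasks rows whose project_id matches an id in projects. Walk through each task:
  - task 1 (Plan): project_id=1 -> matches Aurora
  - task 2 (Research): project_id=4 -> matches Phoenix
  - task 3 (Implement): project_id=NULL, no match -> dropped
  - task 4 (Review): project_id=1 -> matches Aurora
  - task 5 (Audit): project_id=NULL, no match -> dropped
  - task 6 (Migrate): project_id=4 -> matches Phoenix
  - task 7 (Train): project_id=4 -> matches Phoenix
  - task 8 (Deploy): project_id=1 -> matches Aurora
So 2 of 8 rows are dropped.

SQL:
SELECT a.name, b.name AS project
FROM tasks a
INNER JOIN projects b ON a.project_id = b.id

Result:
name     | project
---------+--------
Plan     | Aurora 
Research | Phoenix
Review   | Aurora 
Migrate  | Phoenix
Train    | Phoenix
Deploy   | Aurora 


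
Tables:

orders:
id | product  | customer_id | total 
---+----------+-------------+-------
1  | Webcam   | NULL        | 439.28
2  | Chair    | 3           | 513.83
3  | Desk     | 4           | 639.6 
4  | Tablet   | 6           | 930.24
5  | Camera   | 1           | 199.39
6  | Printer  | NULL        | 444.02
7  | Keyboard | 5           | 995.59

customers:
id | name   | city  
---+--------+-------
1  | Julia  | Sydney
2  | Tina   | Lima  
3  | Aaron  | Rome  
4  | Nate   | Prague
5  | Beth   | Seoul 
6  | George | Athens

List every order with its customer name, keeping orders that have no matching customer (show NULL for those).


LEFT JOIN keeps every row from orders (the left table); where customer_id has no match in customers, the customer columns become NULL. Walk through each order:
  - order 1 (Webcam): customer_id=NULL, no match -> kept with NULL
  - order 2 (Chair): customer_id=3 -> matches Aaron
  - order 3 (Desk): customer_id=4 -> matches Nate
  - order 4 (Tablet): customer_id=6 -> matches George
  - order 5 (Camera): customer_id=1 -> matches Julia
  - order 6 (Printer): customer_id=NULL, no match -> kept with NULL
  - order 7 (Keyboard): customer_id=5 -> matches Beth
All 7 rows appear; 2 have NULL customer.

SQL:
SELECT a.product, b.name AS customer
FROM orders a
LEFT JOIN customers b ON a.customer_id = b.id

Result:
product  | customer
---------+---------
Webcam   | NULL    
Chair    | Aaron   
Desk     | Nate    
Tablet   | George  
Camera   | Julia   
Printer  | NULL    
Keyboard | Beth    


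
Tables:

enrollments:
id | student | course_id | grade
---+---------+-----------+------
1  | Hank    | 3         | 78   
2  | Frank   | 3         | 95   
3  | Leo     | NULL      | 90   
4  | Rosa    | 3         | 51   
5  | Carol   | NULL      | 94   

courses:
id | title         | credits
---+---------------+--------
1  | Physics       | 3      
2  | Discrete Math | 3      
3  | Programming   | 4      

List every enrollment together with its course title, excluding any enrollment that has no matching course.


INNER JOIN keeps only enrollments rows whose course_id matches an id in courses. Walk through each enrollment:
  - enrollment 1 (Hank): course_id=3 -> matches Programming
  - enrollment 2 (Frank): course_id=3 -> matches Programming
  - enrollment 3 (Leo): course_id=NULL, no match -> dropped
  - enrollment 4 (Rosa): course_id=3 -> matches Programming
  - enrollment 5 (Carol): course_id=NULL, no match -> dropped
So 2 of 5 rows are dropped.

SQL:
SELECT a.student, b.title AS course
FROM enrollments a
INNER JOIN courses b ON a.course_id = b.id

Result:
student | course     
--------+------------
Hank    | Programming
Frank   | Programming
Rosa    | Programming


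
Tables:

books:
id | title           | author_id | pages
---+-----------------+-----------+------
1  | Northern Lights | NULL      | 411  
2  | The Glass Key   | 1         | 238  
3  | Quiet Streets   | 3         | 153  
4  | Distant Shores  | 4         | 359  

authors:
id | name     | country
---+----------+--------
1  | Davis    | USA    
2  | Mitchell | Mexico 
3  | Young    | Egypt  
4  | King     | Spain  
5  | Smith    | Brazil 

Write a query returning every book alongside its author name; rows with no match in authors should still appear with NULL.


LEFT JOIN keeps every row from books (the left table); where author_id has no match in authors, the author columns become NULL. Walk through each book:
  - book 1 (Northern Lights): author_id=NULL, no match -> kept with NULL
  - book 2 (The Glass Key): author_id=1 -> matches Davis
  - book 3 (Quiet Streets): author_id=3 -> matches Young
  - book 4 (Distant Shores): author_id=4 -> matches King
All 4 rows appear; 1 has NULL author.

SQL:
SELECT a.title, b.name AS author
FROM books a
LEFT JOIN authors b ON a.author_id = b.id

Result:
title           | author
----------------+-------
Northern Lights | NULL  
The Glass Key   | Davis 
Quiet Streets   | Young 
Distant Shores  | King  


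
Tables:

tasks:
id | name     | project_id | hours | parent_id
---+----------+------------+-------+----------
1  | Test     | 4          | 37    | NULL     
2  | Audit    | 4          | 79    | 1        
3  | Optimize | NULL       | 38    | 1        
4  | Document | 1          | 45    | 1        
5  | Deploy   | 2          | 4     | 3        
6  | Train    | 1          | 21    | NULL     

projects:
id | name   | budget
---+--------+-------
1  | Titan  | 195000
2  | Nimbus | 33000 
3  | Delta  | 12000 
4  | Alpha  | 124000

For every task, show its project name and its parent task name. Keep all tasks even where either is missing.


Two LEFT JOINs from the same base table tasks: one to projects via project_id, one to tasks itself via parent_id. Both are LEFT so every task is preserved.
Match against projects:
  - task 1 (Test): project_id=4 -> matches Alpha
  - task 2 (Audit): project_id=4 -> matches Alpha
  - task 3 (Optimize): project_id=NULL, no match -> kept with NULL
  - task 4 (Document): project_id=1 -> matches Titan
  - task 5 (Deploy): project_id=2 -> matches Nimbus
  - task 6 (Train): project_id=1 -> matches Titan
Match against tasks (self):
  - task 1 (Test): parent_id=NULL -> NULL
  - task 2 (Audit): parent_id=1 -> Test
  - task 3 (Optimize): parent_id=1 -> Test
  - task 4 (Document): parent_id=1 -> Test
  - task 5 (Deploy): parent_id=3 -> Optimize
  - task 6 (Train): parent_id=NULL -> NULL

SQL:
SELECT a.name, b.name AS project, c.name AS parent
FROM tasks a
LEFT JOIN projects b ON a.project_id = b.id
LEFT JOIN tasks c ON a.parent_id = c.id

Result:
name     | project | parent  
---------+---------+---------
Test     | Alpha   | NULL    
Audit    | Alpha   | Test    
Optimize | NULL    | Test    
Document | Titan   | Test    
Deploy   | Nimbus  | Optimize
Train    | Titan   | NULL    


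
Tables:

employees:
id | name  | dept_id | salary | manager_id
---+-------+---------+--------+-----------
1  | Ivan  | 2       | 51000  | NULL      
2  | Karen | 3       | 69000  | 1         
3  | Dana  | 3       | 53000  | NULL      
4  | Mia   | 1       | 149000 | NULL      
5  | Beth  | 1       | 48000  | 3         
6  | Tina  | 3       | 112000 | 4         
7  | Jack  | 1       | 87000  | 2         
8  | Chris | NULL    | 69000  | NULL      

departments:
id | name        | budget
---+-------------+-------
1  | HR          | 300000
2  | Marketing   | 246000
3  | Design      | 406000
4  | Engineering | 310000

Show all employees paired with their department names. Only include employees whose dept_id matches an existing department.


INNER JOIN keeps only employees rows whose dept_id matches an id in departments. Walk through each employee:
  - employee 1 (Ivan): dept_id=2 -> matches Marketing
  - employee 2 (Karen): dept_id=3 -> matches Design
  - employee 3 (Dana): dept_id=3 -> matches Design
  - employee 4 (Mia): dept_id=1 -> matches HR
  - employee 5 (Beth): dept_id=1 -> matches HR
  - employee 6 (Tina): dept_id=3 -> matches Design
  - employee 7 (Jack): dept_id=1 -> matches HR
  - employee 8 (Chris): dept_id=NULL, no match -> dropped
So 1 of 8 rows is dropped.

SQL:
SELECT a.name, b.name AS department
FROM employees a
INNER JOIN departments b ON a.dept_id = b.id

Result:
name  | department
------+-----------
Ivan  | Marketing 
Karen | Design    
Dana  | Design    
Mia   | HR        
Beth  | HR        
Tina  | Design    
Jack  | HR        


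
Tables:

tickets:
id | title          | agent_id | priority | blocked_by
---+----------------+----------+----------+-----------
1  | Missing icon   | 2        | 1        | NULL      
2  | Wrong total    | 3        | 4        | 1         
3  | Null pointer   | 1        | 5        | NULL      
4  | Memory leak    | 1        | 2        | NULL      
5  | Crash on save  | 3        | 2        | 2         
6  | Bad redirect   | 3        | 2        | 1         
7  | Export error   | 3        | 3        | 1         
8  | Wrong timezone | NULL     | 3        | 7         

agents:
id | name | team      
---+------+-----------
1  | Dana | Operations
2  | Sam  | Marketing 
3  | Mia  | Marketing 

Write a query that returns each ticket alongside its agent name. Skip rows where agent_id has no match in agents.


INNER JOIN keeps only tickets rows whose agent_id matches an id in agents. Walk through each ticket:
  - ticket 1 (Missing icon): agent_id=2 -> matches Sam
  - ticket 2 (Wrong total): agent_id=3 -> matches Mia
  - ticket 3 (Null pointer): agent_id=1 -> matches Dana
  - ticket 4 (Memory leak): agent_id=1 -> matches Dana
  - ticket 5 (Crash on save): agent_id=3 -> matches Mia
  - ticket 6 (Bad redirect): agent_id=3 -> matches Mia
  - ticket 7 (Export error): agent_id=3 -> matches Mia
  - ticket 8 (Wrong timezone): agent_id=NULL, no match -> dropped
So 1 of 8 rows is dropped.

SQL:
SELECT a.title, b.name AS agent
FROM tickets a
INNER JOIN agents b ON a.agent_id = b.id

Result:
title         | agent
--------------+------
Missing icon  | Sam  
Wrong total   | Mia  
Null pointer  | Dana 
Memory leak   | Dana 
Crash on save | Mia  
Bad redirect  | Mia  
Export error  | Mia  


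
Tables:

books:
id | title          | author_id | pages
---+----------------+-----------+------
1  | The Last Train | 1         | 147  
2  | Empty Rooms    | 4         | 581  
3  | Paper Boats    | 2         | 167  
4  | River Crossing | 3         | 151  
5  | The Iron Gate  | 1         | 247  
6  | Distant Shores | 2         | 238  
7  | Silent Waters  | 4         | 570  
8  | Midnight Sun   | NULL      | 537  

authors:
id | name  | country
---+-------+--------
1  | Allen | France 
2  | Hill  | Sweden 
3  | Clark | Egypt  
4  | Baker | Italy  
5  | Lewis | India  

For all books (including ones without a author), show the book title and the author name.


LEFT JOIN keeps every row from books (the left table); where author_id has no match in authors, the author columns become NULL. Walk through each book:
  - book 1 (The Last Train): author_id=1 -> matches Allen
  - book 2 (Empty Rooms): author_id=4 -> matches Baker
  - book 3 (Paper Boats): author_id=2 -> matches Hill
  - book 4 (River Crossing): author_id=3 -> matches Clark
  - book 5 (The Iron Gate): author_id=1 -> matches Allen
  - book 6 (Distant Shores): author_id=2 -> matches Hill
  - book 7 (Silent Waters): author_id=4 -> matches Baker
  - book 8 (Midnight Sun): author_id=NULL, no match -> kept with NULL
All 8 rows appear; 1 has NULL author.

SQL:
SELECT a.title, b.name AS author
FROM books a
LEFT JOIN authors b ON a.author_id = b.id

Result:
title          | author
---------------+-------
The Last Train | Allen 
Empty Rooms    | Baker 
Paper Boats    | Hill  
River Crossing | Clark 
The Iron Gate  | Allen 
Distant Shores | Hill  
Silent Waters  | Baker 
Midnight Sun   | NULL  


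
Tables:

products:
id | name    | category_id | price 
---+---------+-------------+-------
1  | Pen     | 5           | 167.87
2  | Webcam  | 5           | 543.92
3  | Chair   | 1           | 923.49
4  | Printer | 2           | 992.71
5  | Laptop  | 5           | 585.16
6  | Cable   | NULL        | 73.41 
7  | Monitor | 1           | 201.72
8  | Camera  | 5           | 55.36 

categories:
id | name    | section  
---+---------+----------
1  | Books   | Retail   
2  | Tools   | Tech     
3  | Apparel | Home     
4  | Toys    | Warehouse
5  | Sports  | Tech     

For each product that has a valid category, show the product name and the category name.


INNER JOIN keeps only products rows whose category_id matches an id in categories. Walk through each product:
  - product 1 (Pen): category_id=5 -> matches Sports
  - product 2 (Webcam): category_id=5 -> matches Sports
  - product 3 (Chair): category_id=1 -> matches Books
  - product 4 (Printer): category_id=2 -> matches Tools
  - product 5 (Laptop): category_id=5 -> matches Sports
  - product 6 (Cable): category_id=NULL, no match -> dropped
  - product 7 (Monitor): category_id=1 -> matches Books
  - product 8 (Camera): category_id=5 -> matches Sports
So 1 of 8 rows is dropped.

SQL:
SELECT a.name, b.name AS category
FROM products a
INNER JOIN categories b ON a.category_id = b.id

Result:
name    | category
--------+---------
Pen     | Sports  
Webcam  | Sports  
Chair   | Books   
Printer | Tools   
Laptop  | Sports  
Monitor | Books   
Camera  | Sports  


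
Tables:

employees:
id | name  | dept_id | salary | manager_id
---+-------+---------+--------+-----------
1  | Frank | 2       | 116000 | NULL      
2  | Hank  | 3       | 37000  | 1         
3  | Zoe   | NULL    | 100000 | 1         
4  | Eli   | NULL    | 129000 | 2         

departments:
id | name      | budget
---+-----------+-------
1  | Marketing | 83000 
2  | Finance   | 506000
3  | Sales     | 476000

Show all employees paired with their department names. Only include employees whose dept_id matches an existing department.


INNER JOIN keeps only employees rows whose dept_id matches an id in departments. Walk through each employee:
  - employee 1 (Frank): dept_id=2 -> matches Finance
  - employee 2 (Hank): dept_id=3 -> matches Sales
  - employee 3 (Zoe): dept_id=NULL, no match -> dropped
  - employee 4 (Eli): dept_id=NULL, no match -> dropped
So 2 of 4 rows are dropped.

SQL:
SELECT a.name, b.name AS department
FROM employees a
INNER JOIN departments b ON a.dept_id = b.id

Result:
name  | department
------+-----------
Frank | Finance   
Hank  | Sales     


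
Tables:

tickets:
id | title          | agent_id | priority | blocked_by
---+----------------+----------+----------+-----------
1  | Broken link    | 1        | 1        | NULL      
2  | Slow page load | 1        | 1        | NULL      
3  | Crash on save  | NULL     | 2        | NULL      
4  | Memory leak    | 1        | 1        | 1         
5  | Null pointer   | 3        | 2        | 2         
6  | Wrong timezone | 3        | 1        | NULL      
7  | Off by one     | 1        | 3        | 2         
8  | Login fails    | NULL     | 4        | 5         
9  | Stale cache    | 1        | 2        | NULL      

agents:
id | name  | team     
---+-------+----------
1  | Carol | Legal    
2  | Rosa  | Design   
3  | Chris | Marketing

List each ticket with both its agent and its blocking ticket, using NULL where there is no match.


Two LEFT JOINs from the same base table tickets: one to agents via agent_id, one to tickets itself via blocked_by. Both are LEFT so every ticket is preserved.
Match against agents:
  - ticket 1 (Broken link): agent_id=1 -> matches Carol
  - ticket 2 (Slow page load): agent_id=1 -> matches Carol
  - ticket 3 (Crash on save): agent_id=NULL, no match -> kept with NULL
  - ticket 4 (Memory leak): agent_id=1 -> matches Carol
  - ticket 5 (Null pointer): agent_id=3 -> matches Chris
  - ticket 6 (Wrong timezone): agent_id=3 -> matches Chris
  - ticket 7 (Off by one): agent_id=1 -> matches Carol
  - ticket 8 (Login fails): agent_id=NULL, no match -> kept with NULL
  - ticket 9 (Stale cache): agent_id=1 -> matches Carol
Match against tickets (self):
  - ticket 1 (Broken link): blocked_by=NULL -> NULL
  - ticket 2 (Slow page load): blocked_by=NULL -> NULL
  - ticket 3 (Crash on save): blocked_by=NULL -> NULL
  - ticket 4 (Memory leak): blocked_by=1 -> Broken link
  - ticket 5 (Null pointer): blocked_by=2 -> Slow page load
  - ticket 6 (Wrong timezone): blocked_by=NULL -> NULL
  - ticket 7 (Off by one): blocked_by=2 -> Slow page load
  - ticket 8 (Login fails): blocked_by=5 -> Null pointer
  - ticket 9 (Stale cache): blocked_by=NULL -> NULL

SQL:
SELECT a.title, b.name AS agent, c.title AS blocked_by
FROM tickets a
LEFT JOIN agents b ON a.agent_id = b.id
LEFT JOIN tickets c ON a.blocked_by = c.id

Result:
title          | agent | blocked_by    
---------------+-------+---------------
Broken link    | Carol | NULL          
Slow page load | Carol | NULL          
Crash on save  | NULL  | NULL          
Memory leak    | Carol | Broken link   
Null pointer   | Chris | Slow page load
Wrong timezone | Chris | NULL          
Off by one     | Carol | Slow page load
Login fails    | NULL  | Null pointer  
Stale cache    | Carol | NULL          


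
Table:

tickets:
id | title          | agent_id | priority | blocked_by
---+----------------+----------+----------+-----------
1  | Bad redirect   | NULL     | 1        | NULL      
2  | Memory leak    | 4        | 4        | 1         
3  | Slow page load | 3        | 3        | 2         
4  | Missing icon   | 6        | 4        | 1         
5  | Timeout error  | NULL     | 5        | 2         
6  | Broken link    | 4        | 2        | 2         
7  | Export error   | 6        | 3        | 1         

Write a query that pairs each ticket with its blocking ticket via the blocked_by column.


This is a self-join: tickets is joined to a second copy of itself, matching each row's blocked_by to another row's id. Use LEFT JOIN so rows with blocked_by=NULL are kept.
  - ticket 1 (Bad redirect): blocked_by=NULL -> NULL
  - ticket 2 (Memory leak): blocked_by=1 -> Bad redirect
  - ticket 3 (Slow page load): blocked_by=2 -> Memory leak
  - ticket 4 (Missing icon): blocked_by=1 -> Bad redirect
  - ticket 5 (Timeout error): blocked_by=2 -> Memory leak
  - ticket 6 (Broken link): blocked_by=2 -> Memory leak
  - ticket 7 (Export error): blocked_by=1 -> Bad redirect

SQL:
SELECT a.title AS item, b.title AS blocked_by
FROM tickets a
LEFT JOIN tickets b ON a.blocked_by = b.id

Result:
item           | blocked_by  
---------------+-------------
Bad redirect   | NULL        
Memory leak    | Bad redirect
Slow page load | Memory leak 
Missing icon   | Bad redirect
Timeout error  | Memory leak 
Broken link    | Memory leak 
Export error   | Bad redirect


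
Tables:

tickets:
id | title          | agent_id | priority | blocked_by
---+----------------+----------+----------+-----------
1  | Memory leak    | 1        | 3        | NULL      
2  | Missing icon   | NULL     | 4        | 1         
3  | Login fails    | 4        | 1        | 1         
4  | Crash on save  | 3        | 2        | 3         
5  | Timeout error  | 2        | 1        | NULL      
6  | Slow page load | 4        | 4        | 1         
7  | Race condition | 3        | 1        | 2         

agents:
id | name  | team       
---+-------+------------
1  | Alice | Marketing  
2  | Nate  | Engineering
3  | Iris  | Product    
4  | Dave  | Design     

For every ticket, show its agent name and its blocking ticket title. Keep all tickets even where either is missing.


Two LEFT JOINs from the same base table tickets: one to agents via agent_id, one to tickets itself via blocked_by. Both are LEFT so every ticket is preserved.
Match against agents:
  - ticket 1 (Memory leak): agent_id=1 -> matches Alice
  - ticket 2 (Missing icon): agent_id=NULL, no match -> kept with NULL
  - ticket 3 (Login fails): agent_id=4 -> matches Dave
  - ticket 4 (Crash on save): agent_id=3 -> matches Iris
  - ticket 5 (Timeout error): agent_id=2 -> matches Nate
  - ticket 6 (Slow page load): agent_id=4 -> matches Dave
  - ticket 7 (Race condition): agent_id=3 -> matches Iris
Match against tickets (self):
  - ticket 1 (Memory leak): blocked_by=NULL -> NULL
  - ticket 2 (Missing icon): blocked_by=1 -> Memory leak
  - ticket 3 (Login fails): blocked_by=1 -> Memory leak
  - ticket 4 (Crash on save): blocked_by=3 -> Login fails
  - ticket 5 (Timeout error): blocked_by=NULL -> NULL
  - ticket 6 (Slow page load): blocked_by=1 -> Memory leak
  - ticket 7 (Race condition): blocked_by=2 -> Missing icon

SQL:
SELECT a.title, b.name AS agent, c.title AS blocked_by
FROM tickets a
LEFT JOIN agents b ON a.agent_id = b.id
LEFT JOIN tickets c ON a.blocked_by = c.id

Result:
title          | agent | blocked_by  
---------------+-------+-------------
Memory leak    | Alice | NULL        
Missing icon   | NULL  | Memory leak 
Login fails    | Dave  | Memory leak 
Crash on save  | Iris  | Login fails 
Timeout error  | Nate  | NULL        
Slow page load | Dave  | Memory leak 
Race condition | Iris  | Missing icon


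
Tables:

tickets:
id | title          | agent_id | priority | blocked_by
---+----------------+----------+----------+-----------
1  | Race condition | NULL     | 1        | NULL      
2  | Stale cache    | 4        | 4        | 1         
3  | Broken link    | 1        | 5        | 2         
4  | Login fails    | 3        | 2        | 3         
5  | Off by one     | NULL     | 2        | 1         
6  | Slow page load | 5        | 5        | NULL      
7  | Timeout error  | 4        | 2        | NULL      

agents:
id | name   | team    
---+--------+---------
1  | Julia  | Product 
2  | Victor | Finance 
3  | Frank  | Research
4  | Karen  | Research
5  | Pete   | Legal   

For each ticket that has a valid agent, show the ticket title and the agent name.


INNER JOIN keeps only tickets rows whose agent_id matches an id in agents. Walk through each ticket:
  - ticket 1 (Race condition): agent_id=NULL, no match -> dropped
  - ticket 2 (Stale cache): agent_id=4 -> matches Karen
  - ticket 3 (Broken link): agent_id=1 -> matches Julia
  - ticket 4 (Login fails): agent_id=3 -> matches Frank
  - ticket 5 (Off by one): agent_id=NULL, no match -> dropped
  - ticket 6 (Slow page load): agent_id=5 -> matches Pete
  - ticket 7 (Timeout error): agent_id=4 -> matches Karen
So 2 of 7 rows are dropped.

SQL:
SELECT a.title, b.name AS agent
FROM tickets a
INNER JOIN agents b ON a.agent_id = b.id

Result:
title          | agent
---------------+------
Stale cache    | Karen
Broken link    | Julia
Login fails    | Frank
Slow page load | Pete 
Timeout error  | Karen


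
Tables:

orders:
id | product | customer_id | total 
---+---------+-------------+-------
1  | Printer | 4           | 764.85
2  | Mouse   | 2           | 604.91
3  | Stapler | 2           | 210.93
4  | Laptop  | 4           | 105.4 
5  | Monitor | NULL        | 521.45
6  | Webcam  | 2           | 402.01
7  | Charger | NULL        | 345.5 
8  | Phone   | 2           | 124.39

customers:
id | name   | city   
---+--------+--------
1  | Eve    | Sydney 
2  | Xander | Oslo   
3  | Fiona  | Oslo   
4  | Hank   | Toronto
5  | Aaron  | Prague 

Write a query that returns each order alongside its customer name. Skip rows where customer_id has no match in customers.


INNER JOIN keeps only orders rows whose customer_id matches an id in customers. Walk through each order:
  - order 1 (Printer): customer_id=4 -> matches Hank
  - order 2 (Mouse): customer_id=2 -> matches Xander
  - order 3 (Stapler): customer_id=2 -> matches Xander
  - order 4 (Laptop): customer_id=4 -> matches Hank
  - order 5 (Monitor): customer_id=NULL, no match -> dropped
  - order 6 (Webcam): customer_id=2 -> matches Xander
  - order 7 (Charger): customer_id=NULL, no match -> dropped
  - order 8 (Phone): customer_id=2 -> matches Xander
So 2 of 8 rows are dropped.

SQL:
SELECT a.product, b.name AS customer
FROM orders a
INNER JOIN customers b ON a.customer_id = b.id

Result:
product | customer
--------+---------
Printer | Hank    
Mouse   | Xander  
Stapler | Xander  
Laptop  | Hank    
Webcam  | Xander  
Phone   | Xander  


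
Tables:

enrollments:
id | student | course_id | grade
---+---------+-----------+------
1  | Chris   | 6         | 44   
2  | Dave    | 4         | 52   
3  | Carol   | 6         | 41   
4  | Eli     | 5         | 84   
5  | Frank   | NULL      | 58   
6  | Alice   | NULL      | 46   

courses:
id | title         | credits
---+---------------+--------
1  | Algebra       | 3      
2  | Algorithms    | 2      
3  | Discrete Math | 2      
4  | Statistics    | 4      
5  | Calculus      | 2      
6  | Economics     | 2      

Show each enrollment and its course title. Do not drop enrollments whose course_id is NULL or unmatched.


LEFT JOIN keeps every row from enrollments (the left table); where course_id has no match in courses, the course columns become NULL. Walk through each enrollment:
  - enrollment 1 (Chris): course_id=6 -> matches Economics
  - enrollment 2 (Dave): course_id=4 -> matches Statistics
  - enrollment 3 (Carol): course_id=6 -> matches Economics
  - enrollment 4 (Eli): course_id=5 -> matches Calculus
  - enrollment 5 (Frank): course_id=NULL, no match -> kept with NULL
  - enrollment 6 (Alice): course_id=NULL, no match -> kept with NULL
All 6 rows appear; 2 have NULL course.

SQL:
SELECT a.student, b.title AS course
FROM enrollments a
LEFT JOIN courses b ON a.course_id = b.id

Result:
student | course    
--------+-----------
Chris   | Economics 
Dave    | Statistics
Carol   | Economics 
Eli     | Calculus  
Frank   | NULL      
Alice   | NULL      


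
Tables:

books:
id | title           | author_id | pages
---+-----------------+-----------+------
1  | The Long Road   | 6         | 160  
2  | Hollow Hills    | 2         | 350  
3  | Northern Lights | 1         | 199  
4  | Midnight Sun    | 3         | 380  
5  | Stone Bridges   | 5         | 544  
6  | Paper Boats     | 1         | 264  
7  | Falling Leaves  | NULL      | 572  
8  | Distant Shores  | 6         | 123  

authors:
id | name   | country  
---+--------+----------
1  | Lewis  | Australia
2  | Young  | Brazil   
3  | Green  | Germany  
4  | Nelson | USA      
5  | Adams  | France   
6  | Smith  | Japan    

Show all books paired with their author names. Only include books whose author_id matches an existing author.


INNER JOIN keeps only books rows whose author_id matches an id in authors. Walk through each book:
  - book 1 (The Long Road): author_id=6 -> matches Smith
  - book 2 (Hollow Hills): author_id=2 -> matches Young
  - book 3 (Northern Lights): author_id=1 -> matches Lewis
  - book 4 (Midnight Sun): author_id=3 -> matches Green
  - book 5 (Stone Bridges): author_id=5 -> matches Adams
  - book 6 (Paper Boats): author_id=1 -> matches Lewis
  - book 7 (Falling Leaves): author_id=NULL, no match -> dropped
  - book 8 (Distant Shores): author_id=6 -> matches Smith
So 1 of 8 rows is dropped.

SQL:
SELECT a.title, b.name AS author
FROM books a
INNER JOIN authors b ON a.author_id = b.id

Result:
title           | author
----------------+-------
The Long Road   | Smith 
Hollow Hills    | Young 
Northern Lights | Lewis 
Midnight Sun    | Green 
Stone Bridges   | Adams 
Paper Boats     | Lewis 
Distant Shores  | Smith 


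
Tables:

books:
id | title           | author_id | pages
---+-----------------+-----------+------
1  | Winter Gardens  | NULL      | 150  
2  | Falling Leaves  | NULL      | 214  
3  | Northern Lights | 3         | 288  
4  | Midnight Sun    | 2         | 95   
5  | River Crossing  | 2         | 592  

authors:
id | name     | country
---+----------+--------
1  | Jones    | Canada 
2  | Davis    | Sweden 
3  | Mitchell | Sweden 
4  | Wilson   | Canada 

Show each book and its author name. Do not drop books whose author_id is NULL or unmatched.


LEFT JOIN keeps every row from books (the left table); where author_id has no match in authors, the author columns become NULL. Walk through each book:
  - book 1 (Winter Gardens): author_id=NULL, no match -> kept with NULL
  - book 2 (Falling Leaves): author_id=NULL, no match -> kept with NULL
  - book 3 (Northern Lights): author_id=3 -> matches Mitchell
  - book 4 (Midnight Sun): author_id=2 -> matches Davis
  - book 5 (River Crossing): author_id=2 -> matches Davis
All 5 rows appear; 2 have NULL author.

SQL:
SELECT a.title, b.name AS author
FROM books a
LEFT JOIN authors b ON a.author_id = b.id

Result:
title           | author  
----------------+---------
Winter Gardens  | NULL    
Falling Leaves  | NULL    
Northern Lights | Mitchell
Midnight Sun    | Davis   
River Crossing  | Davis   


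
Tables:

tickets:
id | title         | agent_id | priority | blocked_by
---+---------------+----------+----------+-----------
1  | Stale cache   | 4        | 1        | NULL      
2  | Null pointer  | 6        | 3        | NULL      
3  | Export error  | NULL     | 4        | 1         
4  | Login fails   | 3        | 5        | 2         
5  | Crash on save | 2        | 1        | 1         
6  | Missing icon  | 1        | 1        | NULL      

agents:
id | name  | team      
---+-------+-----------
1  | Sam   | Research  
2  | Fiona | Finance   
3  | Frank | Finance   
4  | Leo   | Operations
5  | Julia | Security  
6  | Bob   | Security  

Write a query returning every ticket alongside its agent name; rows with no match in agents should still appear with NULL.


LEFT JOIN keeps every row from tickets (the left table); where agent_id has no match in agents, the agent columns become NULL. Walk through each ticket:
  - ticket 1 (Stale cache): agent_id=4 -> matches Leo
  - ticket 2 (Null pointer): agent_id=6 -> matches Bob
  - ticket 3 (Export error): agent_id=NULL, no match -> kept with NULL
  - ticket 4 (Login fails): agent_id=3 -> matches Frank
  - ticket 5 (Crash on save): agent_id=2 -> matches Fiona
  - ticket 6 (Missing icon): agent_id=1 -> matches Sam
All 6 rows appear; 1 has NULL agent.

SQL:
SELECT a.title, b.name AS agent
FROM tickets a
LEFT JOIN agents b ON a.agent_id = b.id

Result:
title         | agent
--------------+------
Stale cache   | Leo  
Null pointer  | Bob  
Export error  | NULL 
Login fails   | Frank
Crash on save | Fiona
Missing icon  | Sam  


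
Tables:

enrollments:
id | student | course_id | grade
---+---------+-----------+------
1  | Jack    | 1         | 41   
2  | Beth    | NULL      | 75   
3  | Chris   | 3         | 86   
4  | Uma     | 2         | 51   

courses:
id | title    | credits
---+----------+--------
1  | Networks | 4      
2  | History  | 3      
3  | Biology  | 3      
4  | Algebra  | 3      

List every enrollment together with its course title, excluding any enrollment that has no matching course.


INNER JOIN keeps only enrollments rows whose course_id matches an id in courses. Walk through each enrollment:
  - enrollment 1 (Jack): course_id=1 -> matches Networks
  - enrollment 2 (Beth): course_id=NULL, no match -> dropped
  - enrollment 3 (Chris): course_id=3 -> matches Biology
  - enrollment 4 (Uma): course_id=2 -> matches History
So 1 of 4 rows is dropped.

SQL:
SELECT a.student, b.title AS course
FROM enrollments a
INNER JOIN courses b ON a.course_id = b.id

Result:
student | course  
--------+---------
Jack    | Networks
Chris   | Biology 
Uma     | History 


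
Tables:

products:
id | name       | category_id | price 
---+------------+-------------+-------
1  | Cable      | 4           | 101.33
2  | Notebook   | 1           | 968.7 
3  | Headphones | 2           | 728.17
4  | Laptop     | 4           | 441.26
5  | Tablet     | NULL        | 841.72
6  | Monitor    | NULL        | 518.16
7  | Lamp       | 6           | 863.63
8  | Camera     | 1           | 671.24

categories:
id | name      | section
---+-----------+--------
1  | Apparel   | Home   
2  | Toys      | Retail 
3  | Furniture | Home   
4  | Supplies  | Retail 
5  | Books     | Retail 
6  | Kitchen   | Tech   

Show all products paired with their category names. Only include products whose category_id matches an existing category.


INNER JOIN keeps only products rows whose category_id matches an id in categories. Walk through each product:
  - product 1 (Cable): category_id=4 -> matches Supplies
  - product 2 (Notebook): category_id=1 -> matches Apparel
  - product 3 (Headphones): category_id=2 -> matches Toys
  - product 4 (Laptop): category_id=4 -> matches Supplies
  - product 5 (Tablet): category_id=NULL, no match -> dropped
  - product 6 (Monitor): category_id=NULL, no match -> dropped
  - product 7 (Lamp): category_id=6 -> matches Kitchen
  - product 8 (Camera): category_id=1 -> matches Apparel
So 2 of 8 rows are dropped.

SQL:
SELECT a.name, b.name AS category
FROM products a
INNER JOIN categories b ON a.category_id = b.id

Result:
name       | category
-----------+---------
Cable      | Supplies
Notebook   | Apparel 
Headphones | Toys    
Laptop     | Supplies
Lamp       | Kitchen 
Camera     | Apparel 


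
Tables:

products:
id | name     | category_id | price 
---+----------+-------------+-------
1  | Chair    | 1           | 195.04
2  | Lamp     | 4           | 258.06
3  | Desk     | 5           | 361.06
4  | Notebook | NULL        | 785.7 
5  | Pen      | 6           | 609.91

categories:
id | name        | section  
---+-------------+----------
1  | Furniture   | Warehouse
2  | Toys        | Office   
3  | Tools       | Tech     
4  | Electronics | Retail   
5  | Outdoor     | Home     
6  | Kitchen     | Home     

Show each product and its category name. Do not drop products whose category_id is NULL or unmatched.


LEFT JOIN keeps every row from products (the left table); where category_id has no match in categories, the category columns become NULL. Walk through each product:
  - product 1 (Chair): category_id=1 -> matches Furniture
  - product 2 (Lamp): category_id=4 -> matches Electronics
  - product 3 (Desk): category_id=5 -> matches Outdoor
  - product 4 (Notebook): category_id=NULL, no match -> kept with NULL
  - product 5 (Pen): category_id=6 -> matches Kitchen
All 5 rows appear; 1 has NULL category.

SQL:
SELECT a.name, b.name AS category
FROM products a
LEFT JOIN categories b ON a.category_id = b.id

Result:
name     | category   
---------+------------
Chair    | Furniture  
Lamp     | Electronics
Desk     | Outdoor    
Notebook | NULL       
Pen      | Kitchen    


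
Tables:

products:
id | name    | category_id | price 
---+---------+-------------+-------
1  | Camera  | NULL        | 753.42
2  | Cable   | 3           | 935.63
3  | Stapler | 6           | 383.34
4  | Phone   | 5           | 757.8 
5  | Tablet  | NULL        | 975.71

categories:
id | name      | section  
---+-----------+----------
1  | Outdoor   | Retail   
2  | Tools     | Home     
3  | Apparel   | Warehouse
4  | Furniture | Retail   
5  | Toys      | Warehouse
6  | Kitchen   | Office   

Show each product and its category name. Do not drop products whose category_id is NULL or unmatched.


LEFT JOIN keeps every row from products (the left table); where category_id has no match in categories, the category columns become NULL. Walk through each product:
  - product 1 (Camera): category_id=NULL, no match -> kept with NULL
  - product 2 (Cable): category_id=3 -> matches Apparel
  - product 3 (Stapler): category_id=6 -> matches Kitchen
  - product 4 (Phone): category_id=5 -> matches Toys
  - product 5 (Tablet): category_id=NULL, no match -> kept with NULL
All 5 rows appear; 2 have NULL category.

SQL:
SELECT a.name, b.name AS category
FROM products a
LEFT JOIN categories b ON a.category_id = b.id

Result:
name    | category
--------+---------
Camera  | NULL    
Cable   | Apparel 
Stapler | Kitchen 
Phone   | Toys    
Tablet  | NULL    
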